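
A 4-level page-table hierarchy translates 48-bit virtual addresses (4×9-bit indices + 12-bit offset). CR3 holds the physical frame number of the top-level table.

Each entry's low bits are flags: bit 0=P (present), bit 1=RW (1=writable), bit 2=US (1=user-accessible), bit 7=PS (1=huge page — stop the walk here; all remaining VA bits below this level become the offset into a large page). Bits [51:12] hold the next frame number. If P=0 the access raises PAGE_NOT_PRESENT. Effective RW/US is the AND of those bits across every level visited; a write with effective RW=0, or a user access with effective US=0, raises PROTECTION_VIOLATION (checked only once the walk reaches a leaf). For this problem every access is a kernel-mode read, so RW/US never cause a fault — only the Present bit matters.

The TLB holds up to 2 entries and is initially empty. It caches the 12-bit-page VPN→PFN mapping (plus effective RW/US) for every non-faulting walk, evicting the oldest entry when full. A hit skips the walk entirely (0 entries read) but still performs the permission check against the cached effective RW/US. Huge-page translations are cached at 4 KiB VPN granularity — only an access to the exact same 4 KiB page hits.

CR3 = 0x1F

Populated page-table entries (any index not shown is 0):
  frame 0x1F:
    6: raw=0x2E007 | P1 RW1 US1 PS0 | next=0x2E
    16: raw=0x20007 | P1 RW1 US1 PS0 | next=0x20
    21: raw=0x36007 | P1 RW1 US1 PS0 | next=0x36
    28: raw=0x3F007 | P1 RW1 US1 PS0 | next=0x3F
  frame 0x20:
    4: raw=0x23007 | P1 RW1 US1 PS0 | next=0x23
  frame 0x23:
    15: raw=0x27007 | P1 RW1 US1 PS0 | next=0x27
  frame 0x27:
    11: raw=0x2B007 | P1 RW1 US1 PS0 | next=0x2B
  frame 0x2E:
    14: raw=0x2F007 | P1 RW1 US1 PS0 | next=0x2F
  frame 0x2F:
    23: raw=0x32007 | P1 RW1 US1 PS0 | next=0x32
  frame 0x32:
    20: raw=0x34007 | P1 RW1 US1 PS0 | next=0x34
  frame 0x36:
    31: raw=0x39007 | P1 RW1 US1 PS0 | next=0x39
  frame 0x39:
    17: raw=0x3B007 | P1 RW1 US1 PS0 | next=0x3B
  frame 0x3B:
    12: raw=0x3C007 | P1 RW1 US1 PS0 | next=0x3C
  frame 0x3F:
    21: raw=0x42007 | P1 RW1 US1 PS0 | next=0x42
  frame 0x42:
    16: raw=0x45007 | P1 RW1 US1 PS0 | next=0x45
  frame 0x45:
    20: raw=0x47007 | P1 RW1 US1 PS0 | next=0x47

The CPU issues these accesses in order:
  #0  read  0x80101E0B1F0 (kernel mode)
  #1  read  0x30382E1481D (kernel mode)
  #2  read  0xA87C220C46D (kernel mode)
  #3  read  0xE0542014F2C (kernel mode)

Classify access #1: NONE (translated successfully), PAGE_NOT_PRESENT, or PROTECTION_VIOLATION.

Per-access translation:
#0 VA=0x80101E0B1F0 (r,kernel):
  L0: frame=0x1F idx=16 entry=0x20007 [P=1 RW=1 US=1 PS=0]
  L1: frame=0x20 idx=4 entry=0x23007 [P=1 RW=1 US=1 PS=0]
  L2: frame=0x23 idx=15 entry=0x27007 [P=1 RW=1 US=1 PS=0]
  L3: frame=0x27 idx=11 entry=0x2B007 [P=1 RW=1 US=1 PS=0]
  → PA=0x2B1F0  (4 entries read)
#1 VA=0x30382E1481D (r,kernel):
  L0: frame=0x1F idx=6 entry=0x2E007 [P=1 RW=1 US=1 PS=0]
  L1: frame=0x2E idx=14 entry=0x2F007 [P=1 RW=1 US=1 PS=0]
  L2: frame=0x2F idx=23 entry=0x32007 [P=1 RW=1 US=1 PS=0]
  L3: frame=0x32 idx=20 entry=0x34007 [P=1 RW=1 US=1 PS=0]
  → PA=0x3481D  (4 entries read)
#2 VA=0xA87C220C46D (r,kernel):
  L0: frame=0x1F idx=21 entry=0x36007 [P=1 RW=1 US=1 PS=0]
  L1: frame=0x36 idx=31 entry=0x39007 [P=1 RW=1 US=1 PS=0]
  L2: frame=0x39 idx=17 entry=0x3B007 [P=1 RW=1 US=1 PS=0]
  L3: frame=0x3B idx=12 entry=0x3C007 [P=1 RW=1 US=1 PS=0]
  → PA=0x3C46D  (4 entries read)
#3 VA=0xE0542014F2C (r,kernel):
  L0: frame=0x1F idx=28 entry=0x3F007 [P=1 RW=1 US=1 PS=0]
  L1: frame=0x3F idx=21 entry=0x42007 [P=1 RW=1 US=1 PS=0]
  L2: frame=0x42 idx=16 entry=0x45007 [P=1 RW=1 US=1 PS=0]
  L3: frame=0x45 idx=20 entry=0x47007 [P=1 RW=1 US=1 PS=0]
  → PA=0x47F2C  (4 entries read)

Access #1 fault: NONE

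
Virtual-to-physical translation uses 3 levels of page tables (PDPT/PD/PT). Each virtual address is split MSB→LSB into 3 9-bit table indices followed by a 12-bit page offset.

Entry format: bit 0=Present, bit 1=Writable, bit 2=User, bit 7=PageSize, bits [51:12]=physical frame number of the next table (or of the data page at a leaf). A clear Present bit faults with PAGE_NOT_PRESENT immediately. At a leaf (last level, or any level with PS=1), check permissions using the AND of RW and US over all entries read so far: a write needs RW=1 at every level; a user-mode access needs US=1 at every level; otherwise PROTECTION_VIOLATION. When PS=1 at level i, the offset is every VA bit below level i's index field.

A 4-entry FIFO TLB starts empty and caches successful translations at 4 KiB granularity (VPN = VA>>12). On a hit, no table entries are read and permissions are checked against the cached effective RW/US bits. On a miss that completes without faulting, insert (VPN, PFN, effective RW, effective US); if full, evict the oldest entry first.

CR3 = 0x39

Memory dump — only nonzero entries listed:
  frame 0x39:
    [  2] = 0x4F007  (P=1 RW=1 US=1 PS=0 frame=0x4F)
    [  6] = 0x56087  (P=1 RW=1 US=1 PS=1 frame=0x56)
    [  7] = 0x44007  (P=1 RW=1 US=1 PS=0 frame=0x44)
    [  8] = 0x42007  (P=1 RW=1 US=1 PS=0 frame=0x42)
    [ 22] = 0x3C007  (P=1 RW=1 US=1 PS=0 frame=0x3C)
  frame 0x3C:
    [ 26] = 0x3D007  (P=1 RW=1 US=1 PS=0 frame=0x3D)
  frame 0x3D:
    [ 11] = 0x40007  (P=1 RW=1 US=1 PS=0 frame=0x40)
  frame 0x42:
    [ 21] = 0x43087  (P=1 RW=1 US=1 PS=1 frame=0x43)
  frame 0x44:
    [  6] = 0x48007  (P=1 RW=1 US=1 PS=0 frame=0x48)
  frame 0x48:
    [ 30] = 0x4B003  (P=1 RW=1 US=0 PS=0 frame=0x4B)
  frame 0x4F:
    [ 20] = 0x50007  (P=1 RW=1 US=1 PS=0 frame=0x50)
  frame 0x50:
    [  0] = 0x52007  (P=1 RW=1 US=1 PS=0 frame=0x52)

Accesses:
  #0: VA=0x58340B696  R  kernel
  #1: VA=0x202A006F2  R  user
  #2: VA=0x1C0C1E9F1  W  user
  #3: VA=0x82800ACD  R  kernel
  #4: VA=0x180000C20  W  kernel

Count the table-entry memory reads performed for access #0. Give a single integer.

Per-access translation:
#0 VA=0x58340B696 (r,kernel):
  [0] read 0x39 idx=22: raw=0x3C007 flags P=1 W=1 U=1 S=0
  [1] read 0x3C idx=26: raw=0x3D007 flags P=1 W=1 U=1 S=0
  [2] read 0x3D idx=11: raw=0x40007 flags P=1 W=1 U=1 S=0
  ⇒ phys 0x40696  [3 reads]
#1 VA=0x202A006F2 (r,user):
  [0] read 0x39 idx=8: raw=0x42007 flags P=1 W=1 U=1 S=0
  [1] read 0x42 idx=21: raw=0x43087 flags P=1 W=1 U=1 S=1
  ⇒ phys 0x436F2 (huge @L1)  [2 reads]
#2 VA=0x1C0C1E9F1 (w,user):
  [0] read 0x39 idx=7: raw=0x44007 flags P=1 W=1 U=1 S=0
  [1] read 0x44 idx=6: raw=0x48007 flags P=1 W=1 U=1 S=0
  [2] read 0x48 idx=30: raw=0x4B003 flags P=1 W=1 U=0 S=0
  → PROTECTION_VIOLATION  (3 entries read)
#3 VA=0x82800ACD (r,kernel):
  [0] read 0x39 idx=2: raw=0x4F007 flags P=1 W=1 U=1 S=0
  [1] read 0x4F idx=20: raw=0x50007 flags P=1 W=1 U=1 S=0
  [2] read 0x50 idx=0: raw=0x52007 flags P=1 W=1 U=1 S=0
  ⇒ phys 0x52ACD  [3 reads]
#4 VA=0x180000C20 (w,kernel):
  [0] read 0x39 idx=6: raw=0x56087 flags P=1 W=1 U=1 S=1
  ⇒ phys 0x56C20 (huge @L0)  [1 reads]

Entries read for #0: 3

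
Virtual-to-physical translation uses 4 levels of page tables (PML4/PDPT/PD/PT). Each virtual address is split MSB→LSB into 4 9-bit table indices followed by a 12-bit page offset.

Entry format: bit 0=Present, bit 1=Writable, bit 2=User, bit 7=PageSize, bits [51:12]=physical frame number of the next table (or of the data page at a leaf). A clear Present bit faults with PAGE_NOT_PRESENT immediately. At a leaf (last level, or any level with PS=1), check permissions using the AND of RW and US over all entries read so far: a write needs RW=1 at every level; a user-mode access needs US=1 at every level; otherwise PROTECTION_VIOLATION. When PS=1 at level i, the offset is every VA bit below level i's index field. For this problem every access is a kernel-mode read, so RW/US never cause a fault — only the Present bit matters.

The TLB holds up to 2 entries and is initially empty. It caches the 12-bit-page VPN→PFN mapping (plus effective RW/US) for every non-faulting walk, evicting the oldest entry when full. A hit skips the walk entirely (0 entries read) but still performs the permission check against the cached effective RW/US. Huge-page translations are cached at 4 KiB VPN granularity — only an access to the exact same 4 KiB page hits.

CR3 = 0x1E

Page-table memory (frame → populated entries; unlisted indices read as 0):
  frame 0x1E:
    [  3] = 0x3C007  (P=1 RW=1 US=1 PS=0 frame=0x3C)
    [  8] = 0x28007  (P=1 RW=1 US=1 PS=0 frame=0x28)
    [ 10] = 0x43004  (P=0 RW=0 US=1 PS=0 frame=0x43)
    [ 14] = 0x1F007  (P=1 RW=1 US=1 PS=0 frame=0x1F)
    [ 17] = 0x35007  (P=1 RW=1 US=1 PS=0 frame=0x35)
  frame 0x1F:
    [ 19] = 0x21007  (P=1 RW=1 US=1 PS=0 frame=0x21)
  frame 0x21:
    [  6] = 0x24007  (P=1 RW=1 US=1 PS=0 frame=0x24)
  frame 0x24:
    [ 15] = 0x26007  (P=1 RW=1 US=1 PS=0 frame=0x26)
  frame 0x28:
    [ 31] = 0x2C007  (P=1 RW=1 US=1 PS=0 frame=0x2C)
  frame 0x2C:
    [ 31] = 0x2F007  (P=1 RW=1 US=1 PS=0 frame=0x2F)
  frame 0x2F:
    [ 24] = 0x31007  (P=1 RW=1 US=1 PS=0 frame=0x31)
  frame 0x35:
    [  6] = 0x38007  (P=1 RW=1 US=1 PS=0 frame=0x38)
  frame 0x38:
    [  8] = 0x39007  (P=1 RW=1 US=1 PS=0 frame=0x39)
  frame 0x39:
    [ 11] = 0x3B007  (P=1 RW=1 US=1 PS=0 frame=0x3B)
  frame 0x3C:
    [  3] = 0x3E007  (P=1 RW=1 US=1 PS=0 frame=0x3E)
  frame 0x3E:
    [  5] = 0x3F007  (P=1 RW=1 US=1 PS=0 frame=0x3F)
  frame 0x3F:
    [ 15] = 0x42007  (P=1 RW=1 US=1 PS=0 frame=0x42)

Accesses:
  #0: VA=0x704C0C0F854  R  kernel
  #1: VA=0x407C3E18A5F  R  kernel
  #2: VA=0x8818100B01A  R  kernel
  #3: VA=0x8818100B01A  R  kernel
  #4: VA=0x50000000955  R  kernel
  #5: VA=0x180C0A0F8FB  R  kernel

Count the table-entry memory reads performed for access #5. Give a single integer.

Per-access translation:
#0 VA=0x704C0C0F854 (r,kernel):
  L0: frame=0x1E idx=14 entry=0x1F007 [P=1 RW=1 US=1 PS=0]
  L1: frame=0x1F idx=19 entry=0x21007 [P=1 RW=1 US=1 PS=0]
  L2: frame=0x21 idx=6 entry=0x24007 [P=1 RW=1 US=1 PS=0]
  L3: frame=0x24 idx=15 entry=0x26007 [P=1 RW=1 US=1 PS=0]
  → PA=0x26854  (4 entries read)
#1 VA=0x407C3E18A5F (r,kernel):
  L0: frame=0x1E idx=8 entry=0x28007 [P=1 RW=1 US=1 PS=0]
  L1: frame=0x28 idx=31 entry=0x2C007 [P=1 RW=1 US=1 PS=0]
  L2: frame=0x2C idx=31 entry=0x2F007 [P=1 RW=1 US=1 PS=0]
  L3: frame=0x2F idx=24 entry=0x31007 [P=1 RW=1 US=1 PS=0]
  → PA=0x31A5F  (4 entries read)
#2 VA=0x8818100B01A (r,kernel):
  L0: frame=0x1E idx=17 entry=0x35007 [P=1 RW=1 US=1 PS=0]
  L1: frame=0x35 idx=6 entry=0x38007 [P=1 RW=1 US=1 PS=0]
  L2: frame=0x38 idx=8 entry=0x39007 [P=1 RW=1 US=1 PS=0]
  L3: frame=0x39 idx=11 entry=0x3B007 [P=1 RW=1 US=1 PS=0]
  → PA=0x3B01A  (4 entries read)
#3 VA=0x8818100B01A (r,kernel):
  TLB hit vpn=0x8818100B → PA=0x3B01A
#4 VA=0x50000000955 (r,kernel):
  L0: frame=0x1E idx=10 entry=0x43004 [P=0 RW=0 US=1 PS=0]
  ✗ PAGE_NOT_PRESENT  [1 reads]
#5 VA=0x180C0A0F8FB (r,kernel):
  L0: frame=0x1E idx=3 entry=0x3C007 [P=1 RW=1 US=1 PS=0]
  L1: frame=0x3C idx=3 entry=0x3E007 [P=1 RW=1 US=1 PS=0]
  L2: frame=0x3E idx=5 entry=0x3F007 [P=1 RW=1 US=1 PS=0]
  L3: frame=0x3F idx=15 entry=0x42007 [P=1 RW=1 US=1 PS=0]
  → PA=0x428FB  (4 entries read)

Entries read for #5: 4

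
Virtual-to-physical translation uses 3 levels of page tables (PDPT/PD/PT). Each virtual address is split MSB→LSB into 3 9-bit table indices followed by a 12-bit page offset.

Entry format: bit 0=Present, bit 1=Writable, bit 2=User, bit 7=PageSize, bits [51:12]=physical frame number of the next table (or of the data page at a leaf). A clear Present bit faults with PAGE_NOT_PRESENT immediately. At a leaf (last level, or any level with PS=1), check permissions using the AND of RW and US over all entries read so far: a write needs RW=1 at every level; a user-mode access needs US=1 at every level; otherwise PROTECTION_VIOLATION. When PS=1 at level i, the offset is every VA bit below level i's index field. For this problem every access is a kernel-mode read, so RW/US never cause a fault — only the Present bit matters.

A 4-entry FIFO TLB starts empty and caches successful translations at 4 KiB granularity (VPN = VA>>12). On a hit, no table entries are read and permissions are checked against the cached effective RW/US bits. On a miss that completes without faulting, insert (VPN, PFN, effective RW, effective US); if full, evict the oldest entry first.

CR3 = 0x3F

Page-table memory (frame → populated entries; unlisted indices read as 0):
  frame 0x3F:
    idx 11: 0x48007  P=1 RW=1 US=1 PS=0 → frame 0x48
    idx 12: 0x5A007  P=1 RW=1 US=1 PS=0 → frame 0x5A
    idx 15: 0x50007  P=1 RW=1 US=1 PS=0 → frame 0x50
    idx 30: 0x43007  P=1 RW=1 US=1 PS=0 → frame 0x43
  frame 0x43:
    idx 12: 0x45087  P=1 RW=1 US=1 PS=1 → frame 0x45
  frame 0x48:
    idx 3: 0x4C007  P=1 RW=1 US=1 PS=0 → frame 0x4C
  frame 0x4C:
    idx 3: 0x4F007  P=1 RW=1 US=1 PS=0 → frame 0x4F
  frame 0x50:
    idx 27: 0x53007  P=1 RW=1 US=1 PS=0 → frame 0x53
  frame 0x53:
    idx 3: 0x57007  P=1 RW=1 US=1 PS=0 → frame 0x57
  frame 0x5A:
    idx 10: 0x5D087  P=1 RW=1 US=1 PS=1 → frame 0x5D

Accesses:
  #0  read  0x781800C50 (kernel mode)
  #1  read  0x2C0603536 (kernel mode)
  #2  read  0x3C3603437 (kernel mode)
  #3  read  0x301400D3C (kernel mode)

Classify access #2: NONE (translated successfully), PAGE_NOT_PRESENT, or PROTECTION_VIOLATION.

Walk each access:
#0 VA=0x781800C50 (r,kernel):
  lvl0: tbl 0x3F, slot 30 ⇒ 0x43007 (P1/RW1/US1/PS0)
  lvl1: tbl 0x43, slot 12 ⇒ 0x45087 (P1/RW1/US1/PS1)
  → PA=0x45C50 (huge @L1)  (2 entries read)
#1 VA=0x2C0603536 (r,kernel):
  lvl0: tbl 0x3F, slot 11 ⇒ 0x48007 (P1/RW1/US1/PS0)
  lvl1: tbl 0x48, slot 3 ⇒ 0x4C007 (P1/RW1/US1/PS0)
  lvl2: tbl 0x4C, slot 3 ⇒ 0x4F007 (P1/RW1/US1/PS0)
  → PA=0x4F536  (3 entries read)
#2 VA=0x3C3603437 (r,kernel):
  lvl0: tbl 0x3F, slot 15 ⇒ 0x50007 (P1/RW1/US1/PS0)
  lvl1: tbl 0x50, slot 27 ⇒ 0x53007 (P1/RW1/US1/PS0)
  lvl2: tbl 0x53, slot 3 ⇒ 0x57007 (P1/RW1/US1/PS0)
  → PA=0x57437  (3 entries read)
#3 VA=0x301400D3C (r,kernel):
  lvl0: tbl 0x3F, slot 12 ⇒ 0x5A007 (P1/RW1/US1/PS0)
  lvl1: tbl 0x5A, slot 10 ⇒ 0x5D087 (P1/RW1/US1/PS1)
  → PA=0x5DD3C (huge @L1)  (2 entries read)

Access #2 fault: NONE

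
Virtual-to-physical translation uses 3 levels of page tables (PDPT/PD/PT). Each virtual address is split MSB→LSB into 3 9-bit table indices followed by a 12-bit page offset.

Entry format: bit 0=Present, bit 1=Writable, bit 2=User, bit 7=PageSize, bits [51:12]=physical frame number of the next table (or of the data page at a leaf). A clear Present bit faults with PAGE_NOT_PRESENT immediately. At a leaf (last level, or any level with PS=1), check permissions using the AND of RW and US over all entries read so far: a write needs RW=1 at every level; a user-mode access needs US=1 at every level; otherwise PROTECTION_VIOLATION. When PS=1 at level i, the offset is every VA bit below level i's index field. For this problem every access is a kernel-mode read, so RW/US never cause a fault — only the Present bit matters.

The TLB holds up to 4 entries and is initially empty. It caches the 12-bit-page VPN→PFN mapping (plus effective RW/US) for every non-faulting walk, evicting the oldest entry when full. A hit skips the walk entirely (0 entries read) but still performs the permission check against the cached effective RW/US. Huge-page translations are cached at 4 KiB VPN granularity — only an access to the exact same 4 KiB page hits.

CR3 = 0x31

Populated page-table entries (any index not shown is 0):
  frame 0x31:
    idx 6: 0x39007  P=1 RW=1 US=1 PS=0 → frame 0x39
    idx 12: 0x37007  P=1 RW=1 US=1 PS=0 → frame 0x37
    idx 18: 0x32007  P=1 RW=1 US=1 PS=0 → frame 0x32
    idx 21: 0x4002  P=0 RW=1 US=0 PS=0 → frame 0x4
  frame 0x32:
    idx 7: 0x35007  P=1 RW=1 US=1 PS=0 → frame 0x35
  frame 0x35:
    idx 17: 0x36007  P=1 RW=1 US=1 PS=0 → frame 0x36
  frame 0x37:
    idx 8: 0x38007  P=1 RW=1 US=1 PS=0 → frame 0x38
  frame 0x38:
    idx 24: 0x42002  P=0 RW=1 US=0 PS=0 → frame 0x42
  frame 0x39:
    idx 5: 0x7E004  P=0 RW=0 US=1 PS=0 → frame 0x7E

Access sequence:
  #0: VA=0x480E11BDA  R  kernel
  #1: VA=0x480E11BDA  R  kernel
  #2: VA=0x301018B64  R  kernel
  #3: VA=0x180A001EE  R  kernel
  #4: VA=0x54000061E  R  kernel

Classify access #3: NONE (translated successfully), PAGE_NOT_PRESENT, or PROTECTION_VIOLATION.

Walk each access:
#0 VA=0x480E11BDA (r,kernel):
  lvl0: tbl 0x31, slot 18 ⇒ 0x32007 (P1/RW1/US1/PS0)
  lvl1: tbl 0x32, slot 7 ⇒ 0x35007 (P1/RW1/US1/PS0)
  lvl2: tbl 0x35, slot 17 ⇒ 0x36007 (P1/RW1/US1/PS0)
  ✓ 0x36BDA  — 3 lookups
#1 VA=0x480E11BDA (r,kernel):
  TLB hit vpn=0x480E11 → PA=0x36BDA
#2 VA=0x301018B64 (r,kernel):
  lvl0: tbl 0x31, slot 12 ⇒ 0x37007 (P1/RW1/US1/PS0)
  lvl1: tbl 0x37, slot 8 ⇒ 0x38007 (P1/RW1/US1/PS0)
  lvl2: tbl 0x38, slot 24 ⇒ 0x42002 (P0/RW1/US0/PS0)
  → PAGE_NOT_PRESENT  (3 entries read)
#3 VA=0x180A001EE (r,kernel):
  lvl0: tbl 0x31, slot 6 ⇒ 0x39007 (P1/RW1/US1/PS0)
  lvl1: tbl 0x39, slot 5 ⇒ 0x7E004 (P0/RW0/US1/PS0)
  → PAGE_NOT_PRESENT  (2 entries read)
#4 VA=0x54000061E (r,kernel):
  lvl0: tbl 0x31, slot 21 ⇒ 0x4002 (P0/RW1/US0/PS0)
  → PAGE_NOT_PRESENT  (1 entries read)

Access #3 fault: PAGE_NOT_PRESENT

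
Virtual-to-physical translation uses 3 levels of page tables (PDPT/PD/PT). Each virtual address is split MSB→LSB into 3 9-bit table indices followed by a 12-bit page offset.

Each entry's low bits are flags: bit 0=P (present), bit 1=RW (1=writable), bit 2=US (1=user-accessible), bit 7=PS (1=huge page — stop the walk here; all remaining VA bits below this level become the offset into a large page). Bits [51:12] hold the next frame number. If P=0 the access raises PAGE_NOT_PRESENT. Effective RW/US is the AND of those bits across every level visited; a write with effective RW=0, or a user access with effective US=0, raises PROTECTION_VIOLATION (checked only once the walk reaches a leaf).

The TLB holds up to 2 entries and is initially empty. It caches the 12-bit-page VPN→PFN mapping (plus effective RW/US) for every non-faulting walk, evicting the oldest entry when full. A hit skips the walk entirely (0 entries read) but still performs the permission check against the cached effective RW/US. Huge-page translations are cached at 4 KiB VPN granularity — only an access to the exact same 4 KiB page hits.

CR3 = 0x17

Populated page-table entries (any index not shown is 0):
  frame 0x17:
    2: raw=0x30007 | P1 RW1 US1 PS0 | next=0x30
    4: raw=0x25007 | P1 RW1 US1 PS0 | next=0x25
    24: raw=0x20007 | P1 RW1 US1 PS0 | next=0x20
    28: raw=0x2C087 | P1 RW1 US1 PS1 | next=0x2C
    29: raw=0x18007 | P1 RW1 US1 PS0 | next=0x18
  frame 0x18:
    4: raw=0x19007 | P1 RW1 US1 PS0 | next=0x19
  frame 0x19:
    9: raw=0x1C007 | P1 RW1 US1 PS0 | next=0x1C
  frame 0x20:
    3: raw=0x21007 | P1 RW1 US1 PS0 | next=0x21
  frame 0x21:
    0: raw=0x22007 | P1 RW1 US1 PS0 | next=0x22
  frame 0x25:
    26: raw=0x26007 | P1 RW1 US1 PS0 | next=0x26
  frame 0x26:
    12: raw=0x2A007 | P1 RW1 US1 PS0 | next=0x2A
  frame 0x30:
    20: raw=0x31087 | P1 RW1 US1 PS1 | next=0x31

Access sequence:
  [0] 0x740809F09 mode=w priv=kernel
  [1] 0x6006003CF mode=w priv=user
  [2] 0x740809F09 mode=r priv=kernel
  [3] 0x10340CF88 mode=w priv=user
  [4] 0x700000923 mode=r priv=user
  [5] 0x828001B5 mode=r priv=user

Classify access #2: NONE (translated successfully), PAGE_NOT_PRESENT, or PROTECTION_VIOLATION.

Walk each access:
#0 VA=0x740809F09 (w,kernel):
  lvl0: tbl 0x17, slot 29 ⇒ 0x18007 (P1/RW1/US1/PS0)
  lvl1: tbl 0x18, slot 4 ⇒ 0x19007 (P1/RW1/US1/PS0)
  lvl2: tbl 0x19, slot 9 ⇒ 0x1C007 (P1/RW1/US1/PS0)
  → PA=0x1CF09  (3 entries read)
#1 VA=0x6006003CF (w,user):
  lvl0: tbl 0x17, slot 24 ⇒ 0x20007 (P1/RW1/US1/PS0)
  lvl1: tbl 0x20, slot 3 ⇒ 0x21007 (P1/RW1/US1/PS0)
  lvl2: tbl 0x21, slot 0 ⇒ 0x22007 (P1/RW1/US1/PS0)
  → PA=0x223CF  (3 entries read)
#2 VA=0x740809F09 (r,kernel):
  TLB hit vpn=0x740809 → PA=0x1CF09
#3 VA=0x10340CF88 (w,user):
  lvl0: tbl 0x17, slot 4 ⇒ 0x25007 (P1/RW1/US1/PS0)
  lvl1: tbl 0x25, slot 26 ⇒ 0x26007 (P1/RW1/US1/PS0)
  lvl2: tbl 0x26, slot 12 ⇒ 0x2A007 (P1/RW1/US1/PS0)
  → PA=0x2AF88  (3 entries read)
#4 VA=0x700000923 (r,user):
  lvl0: tbl 0x17, slot 28 ⇒ 0x2C087 (P1/RW1/US1/PS1)
  → PA=0x2C923 (huge @L0)  (1 entries read)
#5 VA=0x828001B5 (r,user):
  lvl0: tbl 0x17, slot 2 ⇒ 0x30007 (P1/RW1/US1/PS0)
  lvl1: tbl 0x30, slot 20 ⇒ 0x31087 (P1/RW1/US1/PS1)
  → PA=0x311B5 (huge @L1)  (2 entries read)

Access #2 fault: NONE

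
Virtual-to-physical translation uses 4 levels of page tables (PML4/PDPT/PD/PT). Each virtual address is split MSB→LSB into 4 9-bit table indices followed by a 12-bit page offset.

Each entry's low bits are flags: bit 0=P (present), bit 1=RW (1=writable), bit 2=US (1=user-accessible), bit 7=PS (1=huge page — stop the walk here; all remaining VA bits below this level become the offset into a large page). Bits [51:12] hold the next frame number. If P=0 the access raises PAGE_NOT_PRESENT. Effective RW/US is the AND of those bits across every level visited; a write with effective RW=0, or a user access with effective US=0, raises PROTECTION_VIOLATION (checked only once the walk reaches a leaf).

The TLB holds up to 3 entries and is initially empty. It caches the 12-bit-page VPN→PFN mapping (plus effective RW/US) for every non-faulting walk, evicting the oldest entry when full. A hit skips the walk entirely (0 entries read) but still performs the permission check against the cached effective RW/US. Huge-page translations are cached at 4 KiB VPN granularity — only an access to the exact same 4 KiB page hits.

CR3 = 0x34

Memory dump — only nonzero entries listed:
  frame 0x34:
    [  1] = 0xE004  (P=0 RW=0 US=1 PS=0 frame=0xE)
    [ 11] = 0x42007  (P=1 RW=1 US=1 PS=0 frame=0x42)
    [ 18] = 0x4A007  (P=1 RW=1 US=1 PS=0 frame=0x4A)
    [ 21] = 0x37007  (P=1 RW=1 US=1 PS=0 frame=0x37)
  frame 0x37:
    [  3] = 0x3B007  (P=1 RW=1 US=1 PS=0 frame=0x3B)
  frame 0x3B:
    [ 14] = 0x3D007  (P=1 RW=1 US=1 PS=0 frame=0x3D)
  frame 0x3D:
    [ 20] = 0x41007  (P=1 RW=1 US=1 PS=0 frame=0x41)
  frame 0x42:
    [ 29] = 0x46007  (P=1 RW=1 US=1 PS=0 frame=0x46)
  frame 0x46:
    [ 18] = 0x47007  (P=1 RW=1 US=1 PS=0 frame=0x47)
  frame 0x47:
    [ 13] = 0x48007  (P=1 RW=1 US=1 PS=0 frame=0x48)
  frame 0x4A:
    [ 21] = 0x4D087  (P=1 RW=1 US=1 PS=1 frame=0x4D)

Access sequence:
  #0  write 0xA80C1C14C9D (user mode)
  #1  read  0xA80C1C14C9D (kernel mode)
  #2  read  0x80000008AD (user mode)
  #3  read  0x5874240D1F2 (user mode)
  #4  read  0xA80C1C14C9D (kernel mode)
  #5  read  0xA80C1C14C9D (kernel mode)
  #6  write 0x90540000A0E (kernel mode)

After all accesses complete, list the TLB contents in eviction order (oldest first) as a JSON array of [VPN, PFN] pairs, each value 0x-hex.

Walk each access:
#0 VA=0xA80C1C14C9D (w,user):
  lvl0: tbl 0x34, slot 21 ⇒ 0x37007 (P1/RW1/US1/PS0)
  lvl1: tbl 0x37, slot 3 ⇒ 0x3B007 (P1/RW1/US1/PS0)
  lvl2: tbl 0x3B, slot 14 ⇒ 0x3D007 (P1/RW1/US1/PS0)
  lvl3: tbl 0x3D, slot 20 ⇒ 0x41007 (P1/RW1/US1/PS0)
  → PA=0x41C9D  (4 entries read)
#1 VA=0xA80C1C14C9D (r,kernel):
  TLB hit vpn=0xA80C1C14 → PA=0x41C9D
#2 VA=0x80000008AD (r,user):
  lvl0: tbl 0x34, slot 1 ⇒ 0xE004 (P0/RW0/US1/PS0)
  ✗ PAGE_NOT_PRESENT  [1 reads]
#3 VA=0x5874240D1F2 (r,user):
  lvl0: tbl 0x34, slot 11 ⇒ 0x42007 (P1/RW1/US1/PS0)
  lvl1: tbl 0x42, slot 29 ⇒ 0x46007 (P1/RW1/US1/PS0)
  lvl2: tbl 0x46, slot 18 ⇒ 0x47007 (P1/RW1/US1/PS0)
  lvl3: tbl 0x47, slot 13 ⇒ 0x48007 (P1/RW1/US1/PS0)
  → PA=0x481F2  (4 entries read)
#4 VA=0xA80C1C14C9D (r,kernel):
  TLB hit vpn=0xA80C1C14 → PA=0x41C9D
#5 VA=0xA80C1C14C9D (r,kernel):
  TLB hit vpn=0xA80C1C14 → PA=0x41C9D
#6 VA=0x90540000A0E (w,kernel):
  lvl0: tbl 0x34, slot 18 ⇒ 0x4A007 (P1/RW1/US1/PS0)
  lvl1: tbl 0x4A, slot 21 ⇒ 0x4D087 (P1/RW1/US1/PS1)
  → PA=0x4DA0E (huge @L1)  (2 entries read)

TLB: [["0xA80C1C14", "0x41"], ["0x5874240D", "0x48"], ["0x90540000", "0x4D"]]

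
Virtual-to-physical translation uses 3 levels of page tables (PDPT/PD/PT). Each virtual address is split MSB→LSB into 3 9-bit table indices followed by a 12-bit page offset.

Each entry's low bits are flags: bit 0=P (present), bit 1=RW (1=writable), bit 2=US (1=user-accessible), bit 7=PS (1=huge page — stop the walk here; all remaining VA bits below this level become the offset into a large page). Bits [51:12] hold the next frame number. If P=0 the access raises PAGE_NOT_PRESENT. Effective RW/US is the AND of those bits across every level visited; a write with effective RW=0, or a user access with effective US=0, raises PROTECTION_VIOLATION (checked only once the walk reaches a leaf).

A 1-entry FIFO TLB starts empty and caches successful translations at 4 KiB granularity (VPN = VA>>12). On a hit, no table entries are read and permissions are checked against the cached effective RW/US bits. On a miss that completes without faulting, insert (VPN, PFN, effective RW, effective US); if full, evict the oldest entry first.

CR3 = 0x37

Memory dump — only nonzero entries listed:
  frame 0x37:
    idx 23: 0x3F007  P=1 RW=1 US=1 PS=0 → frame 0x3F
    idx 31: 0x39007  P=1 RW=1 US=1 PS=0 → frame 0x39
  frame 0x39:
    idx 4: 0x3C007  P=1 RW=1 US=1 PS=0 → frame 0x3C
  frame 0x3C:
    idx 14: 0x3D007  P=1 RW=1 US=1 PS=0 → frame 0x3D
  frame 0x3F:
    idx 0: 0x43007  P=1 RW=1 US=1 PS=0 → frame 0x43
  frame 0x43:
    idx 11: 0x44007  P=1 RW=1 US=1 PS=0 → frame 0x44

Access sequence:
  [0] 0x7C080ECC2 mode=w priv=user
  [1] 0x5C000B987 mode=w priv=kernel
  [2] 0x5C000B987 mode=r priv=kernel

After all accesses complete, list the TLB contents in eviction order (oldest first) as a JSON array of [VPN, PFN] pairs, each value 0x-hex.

Walk each access:
#0 VA=0x7C080ECC2 (w,user):
  lvl0: tbl 0x37, slot 31 ⇒ 0x39007 (P1/RW1/US1/PS0)
  lvl1: tbl 0x39, slot 4 ⇒ 0x3C007 (P1/RW1/US1/PS0)
  lvl2: tbl 0x3C, slot 14 ⇒ 0x3D007 (P1/RW1/US1/PS0)
  ⇒ phys 0x3DCC2  [3 reads]
#1 VA=0x5C000B987 (w,kernel):
  lvl0: tbl 0x37, slot 23 ⇒ 0x3F007 (P1/RW1/US1/PS0)
  lvl1: tbl 0x3F, slot 0 ⇒ 0x43007 (P1/RW1/US1/PS0)
  lvl2: tbl 0x43, slot 11 ⇒ 0x44007 (P1/RW1/US1/PS0)
  ⇒ phys 0x44987  [3 reads]
#2 VA=0x5C000B987 (r,kernel):
  TLB hit vpn=0x5C000B → PA=0x44987

TLB: [["0x5C000B", "0x44"]]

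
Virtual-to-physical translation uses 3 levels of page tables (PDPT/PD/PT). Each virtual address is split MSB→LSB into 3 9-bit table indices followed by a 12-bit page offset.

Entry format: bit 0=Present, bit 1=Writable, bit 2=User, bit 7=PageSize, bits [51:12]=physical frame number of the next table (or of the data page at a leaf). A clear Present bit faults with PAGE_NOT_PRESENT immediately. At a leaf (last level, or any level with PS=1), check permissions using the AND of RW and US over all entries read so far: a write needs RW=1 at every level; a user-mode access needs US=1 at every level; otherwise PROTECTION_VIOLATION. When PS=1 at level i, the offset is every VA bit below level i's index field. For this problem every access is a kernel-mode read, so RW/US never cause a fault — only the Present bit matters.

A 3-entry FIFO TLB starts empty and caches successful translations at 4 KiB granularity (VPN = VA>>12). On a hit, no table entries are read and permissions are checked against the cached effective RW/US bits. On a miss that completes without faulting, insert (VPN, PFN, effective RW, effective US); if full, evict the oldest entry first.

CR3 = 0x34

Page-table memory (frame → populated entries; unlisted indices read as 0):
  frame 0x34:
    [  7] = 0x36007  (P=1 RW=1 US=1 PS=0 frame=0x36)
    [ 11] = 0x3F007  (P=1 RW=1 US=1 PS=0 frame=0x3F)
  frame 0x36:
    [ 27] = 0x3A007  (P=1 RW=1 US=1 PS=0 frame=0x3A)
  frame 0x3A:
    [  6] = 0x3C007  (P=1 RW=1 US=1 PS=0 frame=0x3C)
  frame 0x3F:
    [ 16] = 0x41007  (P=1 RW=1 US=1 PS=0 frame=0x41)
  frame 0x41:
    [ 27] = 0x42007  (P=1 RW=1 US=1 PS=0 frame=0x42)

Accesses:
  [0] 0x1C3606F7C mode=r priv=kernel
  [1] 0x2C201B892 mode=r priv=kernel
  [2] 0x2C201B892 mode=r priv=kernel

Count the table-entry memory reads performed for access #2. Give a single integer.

Per-access translation:
#0 VA=0x1C3606F7C (r,kernel):
  L0 @0x34[7] → 0x36007  P=1,RW=1,US=1,PS=0
  L1 @0x36[27] → 0x3A007  P=1,RW=1,US=1,PS=0
  L2 @0x3A[6] → 0x3C007  P=1,RW=1,US=1,PS=0
  ⇒ phys 0x3CF7C  [3 reads]
#1 VA=0x2C201B892 (r,kernel):
  L0 @0x34[11] → 0x3F007  P=1,RW=1,US=1,PS=0
  L1 @0x3F[16] → 0x41007  P=1,RW=1,US=1,PS=0
  L2 @0x41[27] → 0x42007  P=1,RW=1,US=1,PS=0
  ⇒ phys 0x42892  [3 reads]
#2 VA=0x2C201B892 (r,kernel):
  TLB hit vpn=0x2C201B → PA=0x42892

Entries read for #2: 0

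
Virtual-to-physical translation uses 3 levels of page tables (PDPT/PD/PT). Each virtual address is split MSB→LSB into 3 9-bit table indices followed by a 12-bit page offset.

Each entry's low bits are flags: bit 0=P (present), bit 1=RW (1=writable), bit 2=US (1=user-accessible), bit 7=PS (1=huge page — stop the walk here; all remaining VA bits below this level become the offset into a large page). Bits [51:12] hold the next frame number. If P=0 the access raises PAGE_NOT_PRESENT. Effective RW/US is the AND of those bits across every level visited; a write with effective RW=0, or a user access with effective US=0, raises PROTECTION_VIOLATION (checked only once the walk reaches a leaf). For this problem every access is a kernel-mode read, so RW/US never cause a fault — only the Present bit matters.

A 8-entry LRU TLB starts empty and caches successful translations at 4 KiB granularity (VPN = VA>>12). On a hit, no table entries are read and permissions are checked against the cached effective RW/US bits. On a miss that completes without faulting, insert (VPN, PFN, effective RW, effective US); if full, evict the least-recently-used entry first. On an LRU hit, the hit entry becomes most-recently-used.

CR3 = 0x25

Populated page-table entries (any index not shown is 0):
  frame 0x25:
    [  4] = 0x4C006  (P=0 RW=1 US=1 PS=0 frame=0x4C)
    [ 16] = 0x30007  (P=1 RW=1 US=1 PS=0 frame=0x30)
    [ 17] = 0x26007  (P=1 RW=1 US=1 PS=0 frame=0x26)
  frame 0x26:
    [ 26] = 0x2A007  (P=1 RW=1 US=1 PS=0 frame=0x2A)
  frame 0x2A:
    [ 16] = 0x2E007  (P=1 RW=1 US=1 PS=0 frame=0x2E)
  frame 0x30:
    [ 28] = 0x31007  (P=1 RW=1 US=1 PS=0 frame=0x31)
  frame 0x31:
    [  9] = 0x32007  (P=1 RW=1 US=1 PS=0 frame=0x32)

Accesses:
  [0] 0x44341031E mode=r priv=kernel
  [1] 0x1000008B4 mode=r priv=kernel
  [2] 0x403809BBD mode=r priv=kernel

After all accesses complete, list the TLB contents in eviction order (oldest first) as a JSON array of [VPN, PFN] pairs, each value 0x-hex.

Walk each access:
#0 VA=0x44341031E (r,kernel):
  [0] read 0x25 idx=17: raw=0x26007 flags P=1 W=1 U=1 S=0
  [1] read 0x26 idx=26: raw=0x2A007 flags P=1 W=1 U=1 S=0
  [2] read 0x2A idx=16: raw=0x2E007 flags P=1 W=1 U=1 S=0
  ⇒ phys 0x2E31E  [3 reads]
#1 VA=0x1000008B4 (r,kernel):
  [0] read 0x25 idx=4: raw=0x4C006 flags P=0 W=1 U=1 S=0
  → PAGE_NOT_PRESENT  (1 entries read)
#2 VA=0x403809BBD (r,kernel):
  [0] read 0x25 idx=16: raw=0x30007 flags P=1 W=1 U=1 S=0
  [1] read 0x30 idx=28: raw=0x31007 flags P=1 W=1 U=1 S=0
  [2] read 0x31 idx=9: raw=0x32007 flags P=1 W=1 U=1 S=0
  ⇒ phys 0x32BBD  [3 reads]

TLB: [["0x443410", "0x2E"], ["0x403809", "0x32"]]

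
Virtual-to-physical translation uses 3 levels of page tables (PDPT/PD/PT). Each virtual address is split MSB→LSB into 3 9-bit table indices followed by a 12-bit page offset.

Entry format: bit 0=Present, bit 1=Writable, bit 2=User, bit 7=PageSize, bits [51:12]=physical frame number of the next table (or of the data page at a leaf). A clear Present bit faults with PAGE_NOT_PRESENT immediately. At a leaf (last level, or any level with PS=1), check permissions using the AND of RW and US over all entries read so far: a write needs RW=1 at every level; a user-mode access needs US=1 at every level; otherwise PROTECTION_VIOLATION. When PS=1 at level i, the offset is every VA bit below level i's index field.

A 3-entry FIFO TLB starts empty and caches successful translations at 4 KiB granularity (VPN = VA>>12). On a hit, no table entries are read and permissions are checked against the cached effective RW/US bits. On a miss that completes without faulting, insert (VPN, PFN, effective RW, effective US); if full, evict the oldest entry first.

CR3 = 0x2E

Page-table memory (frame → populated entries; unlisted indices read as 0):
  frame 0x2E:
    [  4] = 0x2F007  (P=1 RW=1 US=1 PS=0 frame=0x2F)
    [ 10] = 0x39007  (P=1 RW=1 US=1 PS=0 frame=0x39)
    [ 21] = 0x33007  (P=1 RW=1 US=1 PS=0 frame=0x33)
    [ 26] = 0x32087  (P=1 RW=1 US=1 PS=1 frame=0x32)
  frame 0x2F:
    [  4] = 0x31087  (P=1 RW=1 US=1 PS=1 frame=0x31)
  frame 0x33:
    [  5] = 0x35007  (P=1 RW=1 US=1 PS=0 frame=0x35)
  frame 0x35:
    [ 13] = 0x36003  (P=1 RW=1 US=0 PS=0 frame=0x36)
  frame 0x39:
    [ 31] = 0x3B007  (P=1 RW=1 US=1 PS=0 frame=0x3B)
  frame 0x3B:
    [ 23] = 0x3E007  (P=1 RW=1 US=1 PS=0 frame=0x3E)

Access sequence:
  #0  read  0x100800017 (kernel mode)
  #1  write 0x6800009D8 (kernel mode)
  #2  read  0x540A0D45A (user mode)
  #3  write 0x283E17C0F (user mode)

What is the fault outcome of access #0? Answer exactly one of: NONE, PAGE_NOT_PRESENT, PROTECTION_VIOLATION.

Walk each access:
#0 VA=0x100800017 (r,kernel):
  L0 @0x2E[4] → 0x2F007  P=1,RW=1,US=1,PS=0
  L1 @0x2F[4] → 0x31087  P=1,RW=1,US=1,PS=1
  → PA=0x31017 (huge @L1)  (2 entries read)
#1 VA=0x6800009D8 (w,kernel):
  L0 @0x2E[26] → 0x32087  P=1,RW=1,US=1,PS=1
  → PA=0x329D8 (huge @L0)  (1 entries read)
#2 VA=0x540A0D45A (r,user):
  L0 @0x2E[21] → 0x33007  P=1,RW=1,US=1,PS=0
  L1 @0x33[5] → 0x35007  P=1,RW=1,US=1,PS=0
  L2 @0x35[13] → 0x36003  P=1,RW=1,US=0,PS=0
  → PROTECTION_VIOLATION  (3 entries read)
#3 VA=0x283E17C0F (w,user):
  L0 @0x2E[10] → 0x39007  P=1,RW=1,US=1,PS=0
  L1 @0x39[31] → 0x3B007  P=1,RW=1,US=1,PS=0
  L2 @0x3B[23] → 0x3E007  P=1,RW=1,US=1,PS=0
  → PA=0x3EC0F  (3 entries read)

Access #0 fault: NONE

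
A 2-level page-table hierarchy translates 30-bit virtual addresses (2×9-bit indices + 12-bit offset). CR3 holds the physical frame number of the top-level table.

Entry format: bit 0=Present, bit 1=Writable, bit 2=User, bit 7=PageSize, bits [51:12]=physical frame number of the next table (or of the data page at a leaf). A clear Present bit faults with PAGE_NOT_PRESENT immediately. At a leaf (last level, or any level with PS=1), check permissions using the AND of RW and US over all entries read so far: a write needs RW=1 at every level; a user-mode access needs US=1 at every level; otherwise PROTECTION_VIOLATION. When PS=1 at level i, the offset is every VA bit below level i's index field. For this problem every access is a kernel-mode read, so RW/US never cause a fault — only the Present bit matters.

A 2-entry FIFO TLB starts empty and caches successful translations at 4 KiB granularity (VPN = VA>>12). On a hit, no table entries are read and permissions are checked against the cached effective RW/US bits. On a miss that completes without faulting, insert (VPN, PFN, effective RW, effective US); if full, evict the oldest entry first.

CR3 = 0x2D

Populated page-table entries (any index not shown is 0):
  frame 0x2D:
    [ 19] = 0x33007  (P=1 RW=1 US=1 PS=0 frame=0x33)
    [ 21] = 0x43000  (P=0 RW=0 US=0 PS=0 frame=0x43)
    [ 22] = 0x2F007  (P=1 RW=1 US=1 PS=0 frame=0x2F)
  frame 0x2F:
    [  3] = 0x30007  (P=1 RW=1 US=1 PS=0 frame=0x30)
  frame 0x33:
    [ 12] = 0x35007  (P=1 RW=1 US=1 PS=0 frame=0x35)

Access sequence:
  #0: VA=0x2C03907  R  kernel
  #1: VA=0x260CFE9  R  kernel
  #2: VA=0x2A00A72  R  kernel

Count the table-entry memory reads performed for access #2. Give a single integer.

Trace:
#0 VA=0x2C03907 (r,kernel):
  [0] read 0x2D idx=22: raw=0x2F007 flags P=1 W=1 U=1 S=0
  [1] read 0x2F idx=3: raw=0x30007 flags P=1 W=1 U=1 S=0
  ⇒ phys 0x30907  [2 reads]
#1 VA=0x260CFE9 (r,kernel):
  [0] read 0x2D idx=19: raw=0x33007 flags P=1 W=1 U=1 S=0
  [1] read 0x33 idx=12: raw=0x35007 flags P=1 W=1 U=1 S=0
  ⇒ phys 0x35FE9  [2 reads]
#2 VA=0x2A00A72 (r,kernel):
  [0] read 0x2D idx=21: raw=0x43000 flags P=0 W=0 U=0 S=0
  ✗ PAGE_NOT_PRESENT  [1 reads]

Entries read for #2: 1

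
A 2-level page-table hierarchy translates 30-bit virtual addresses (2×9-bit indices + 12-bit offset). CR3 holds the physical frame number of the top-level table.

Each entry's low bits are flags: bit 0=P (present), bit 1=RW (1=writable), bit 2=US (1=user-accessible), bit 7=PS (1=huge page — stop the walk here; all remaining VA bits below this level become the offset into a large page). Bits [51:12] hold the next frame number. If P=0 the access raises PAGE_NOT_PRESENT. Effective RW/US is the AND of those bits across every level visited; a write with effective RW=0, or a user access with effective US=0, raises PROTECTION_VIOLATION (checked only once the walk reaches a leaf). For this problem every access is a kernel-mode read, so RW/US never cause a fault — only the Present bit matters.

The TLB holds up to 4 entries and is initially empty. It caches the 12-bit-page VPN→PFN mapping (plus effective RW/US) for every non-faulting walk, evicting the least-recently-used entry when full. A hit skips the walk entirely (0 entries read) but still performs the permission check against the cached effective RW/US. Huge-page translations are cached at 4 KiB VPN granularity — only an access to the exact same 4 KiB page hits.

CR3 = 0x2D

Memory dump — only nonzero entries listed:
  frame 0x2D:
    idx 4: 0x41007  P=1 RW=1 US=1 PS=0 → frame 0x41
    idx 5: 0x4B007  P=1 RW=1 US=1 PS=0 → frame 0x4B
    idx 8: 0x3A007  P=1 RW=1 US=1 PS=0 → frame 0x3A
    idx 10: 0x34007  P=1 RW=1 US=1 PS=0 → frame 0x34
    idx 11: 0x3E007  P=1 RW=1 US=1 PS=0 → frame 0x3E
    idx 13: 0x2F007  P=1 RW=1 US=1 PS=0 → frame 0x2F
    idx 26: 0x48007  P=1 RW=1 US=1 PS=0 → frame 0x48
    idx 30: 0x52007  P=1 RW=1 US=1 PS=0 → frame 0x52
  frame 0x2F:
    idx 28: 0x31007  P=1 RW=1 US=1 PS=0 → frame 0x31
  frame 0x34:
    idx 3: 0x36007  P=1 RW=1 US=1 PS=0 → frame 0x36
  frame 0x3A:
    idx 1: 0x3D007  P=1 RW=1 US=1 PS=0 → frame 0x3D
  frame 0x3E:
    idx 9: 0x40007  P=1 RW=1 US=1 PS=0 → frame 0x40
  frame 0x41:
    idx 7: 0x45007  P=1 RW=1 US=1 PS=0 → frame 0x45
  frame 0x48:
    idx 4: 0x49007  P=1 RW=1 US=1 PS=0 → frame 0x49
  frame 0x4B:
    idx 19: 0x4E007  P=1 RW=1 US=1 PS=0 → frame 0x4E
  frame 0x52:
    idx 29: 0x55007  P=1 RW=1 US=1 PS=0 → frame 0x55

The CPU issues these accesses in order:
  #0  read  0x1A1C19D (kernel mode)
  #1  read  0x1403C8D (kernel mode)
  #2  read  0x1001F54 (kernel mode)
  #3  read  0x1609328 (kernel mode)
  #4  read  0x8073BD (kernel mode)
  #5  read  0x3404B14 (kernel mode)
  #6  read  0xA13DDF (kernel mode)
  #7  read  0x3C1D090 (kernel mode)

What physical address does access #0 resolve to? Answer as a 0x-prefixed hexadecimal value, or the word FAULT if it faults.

Walk each access:
#0 VA=0x1A1C19D (r,kernel):
  L0: frame=0x2D idx=13 entry=0x2F007 [P=1 RW=1 US=1 PS=0]
  L1: frame=0x2F idx=28 entry=0x31007 [P=1 RW=1 US=1 PS=0]
  ⇒ phys 0x3119D  [2 reads]
#1 VA=0x1403C8D (r,kernel):
  L0: frame=0x2D idx=10 entry=0x34007 [P=1 RW=1 US=1 PS=0]
  L1: frame=0x34 idx=3 entry=0x36007 [P=1 RW=1 US=1 PS=0]
  ⇒ phys 0x36C8D  [2 reads]
#2 VA=0x1001F54 (r,kernel):
  L0: frame=0x2D idx=8 entry=0x3A007 [P=1 RW=1 US=1 PS=0]
  L1: frame=0x3A idx=1 entry=0x3D007 [P=1 RW=1 US=1 PS=0]
  ⇒ phys 0x3DF54  [2 reads]
#3 VA=0x1609328 (r,kernel):
  L0: frame=0x2D idx=11 entry=0x3E007 [P=1 RW=1 US=1 PS=0]
  L1: frame=0x3E idx=9 entry=0x40007 [P=1 RW=1 US=1 PS=0]
  ⇒ phys 0x40328  [2 reads]
#4 VA=0x8073BD (r,kernel):
  L0: frame=0x2D idx=4 entry=0x41007 [P=1 RW=1 US=1 PS=0]
  L1: frame=0x41 idx=7 entry=0x45007 [P=1 RW=1 US=1 PS=0]
  ⇒ phys 0x453BD  [2 reads]
#5 VA=0x3404B14 (r,kernel):
  L0: frame=0x2D idx=26 entry=0x48007 [P=1 RW=1 US=1 PS=0]
  L1: frame=0x48 idx=4 entry=0x49007 [P=1 RW=1 US=1 PS=0]
  ⇒ phys 0x49B14  [2 reads]
#6 VA=0xA13DDF (r,kernel):
  L0: frame=0x2D idx=5 entry=0x4B007 [P=1 RW=1 US=1 PS=0]
  L1: frame=0x4B idx=19 entry=0x4E007 [P=1 RW=1 US=1 PS=0]
  ⇒ phys 0x4EDDF  [2 reads]
#7 VA=0x3C1D090 (r,kernel):
  L0: frame=0x2D idx=30 entry=0x52007 [P=1 RW=1 US=1 PS=0]
  L1: frame=0x52 idx=29 entry=0x55007 [P=1 RW=1 US=1 PS=0]
  ⇒ phys 0x55090  [2 reads]

Access #0 PA: 0x3119D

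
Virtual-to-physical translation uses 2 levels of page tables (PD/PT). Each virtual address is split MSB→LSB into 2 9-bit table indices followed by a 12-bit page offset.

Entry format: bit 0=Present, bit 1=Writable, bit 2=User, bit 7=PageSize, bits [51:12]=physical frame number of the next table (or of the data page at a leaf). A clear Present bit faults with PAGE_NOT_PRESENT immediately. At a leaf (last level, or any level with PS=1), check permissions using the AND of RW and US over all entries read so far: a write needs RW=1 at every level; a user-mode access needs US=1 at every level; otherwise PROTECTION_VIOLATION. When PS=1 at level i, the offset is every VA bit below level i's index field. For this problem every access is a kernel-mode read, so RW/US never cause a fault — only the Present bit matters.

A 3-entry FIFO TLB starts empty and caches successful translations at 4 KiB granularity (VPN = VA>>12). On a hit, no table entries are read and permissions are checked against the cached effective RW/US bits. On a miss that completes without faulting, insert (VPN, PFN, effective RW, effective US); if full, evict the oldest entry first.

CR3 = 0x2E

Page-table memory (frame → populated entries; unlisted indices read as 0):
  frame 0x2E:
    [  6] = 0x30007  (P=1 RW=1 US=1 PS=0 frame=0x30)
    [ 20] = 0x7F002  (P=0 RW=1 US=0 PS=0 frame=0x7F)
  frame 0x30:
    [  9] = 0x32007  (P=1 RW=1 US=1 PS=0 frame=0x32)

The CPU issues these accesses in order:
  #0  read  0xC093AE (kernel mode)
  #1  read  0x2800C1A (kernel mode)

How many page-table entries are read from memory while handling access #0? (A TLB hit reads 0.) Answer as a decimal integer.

Walk each access:
#0 VA=0xC093AE (r,kernel):
  lvl0: tbl 0x2E, slot 6 ⇒ 0x30007 (P1/RW1/US1/PS0)
  lvl1: tbl 0x30, slot 9 ⇒ 0x32007 (P1/RW1/US1/PS0)
  ✓ 0x323AE  — 2 lookups
#1 VA=0x2800C1A (r,kernel):
  lvl0: tbl 0x2E, slot 20 ⇒ 0x7F002 (P0/RW1/US0/PS0)
  ✗ PAGE_NOT_PRESENT  [1 reads]

Entries read for #0: 2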